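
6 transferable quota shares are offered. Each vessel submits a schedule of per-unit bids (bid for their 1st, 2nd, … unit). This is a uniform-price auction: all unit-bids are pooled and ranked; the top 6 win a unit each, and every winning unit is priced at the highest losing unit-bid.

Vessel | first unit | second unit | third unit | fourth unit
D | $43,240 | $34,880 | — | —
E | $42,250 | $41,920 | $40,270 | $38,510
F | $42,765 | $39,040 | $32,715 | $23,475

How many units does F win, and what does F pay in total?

Merging the schedules and taking the best 6: 43,240 (D-1), 42,765 (F-1), 42,250 (E-1), 41,920 (E-2), 40,270 (E-3), 39,040 (F-2)
First bid not allocated: $38,510.
F wins 2 unit(s) at $38,510 each.

F: 2 units, pays $77,020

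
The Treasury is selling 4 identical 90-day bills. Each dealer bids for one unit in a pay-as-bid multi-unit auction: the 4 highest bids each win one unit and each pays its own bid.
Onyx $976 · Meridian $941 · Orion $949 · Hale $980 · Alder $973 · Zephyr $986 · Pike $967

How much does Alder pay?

Ordering the bids: 986 (Zephyr), 980 (Hale), 976 (Onyx), 973 (Alder), 967 (Pike), 949 (Orion), …
Winners (4 units): Zephyr, Hale, Onyx, Alder.
Alder wins → own bid $973.

Alder pays $973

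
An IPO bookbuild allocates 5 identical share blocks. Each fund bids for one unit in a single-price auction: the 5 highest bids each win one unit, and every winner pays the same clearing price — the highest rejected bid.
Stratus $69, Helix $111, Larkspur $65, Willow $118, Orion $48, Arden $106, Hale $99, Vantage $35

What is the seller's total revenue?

Bids ranked high→low: 118 (Willow), 111 (Helix), 106 (Arden), 99 (Hale), 69 (Stratus), 65 (Larkspur), 48 (Orion), …
Top 5: Willow, Helix, Arden, Hale, Stratus.
Clearing price = highest rejected bid = $65.
Total revenue = 5 × $65 = $325.

Total revenue: $325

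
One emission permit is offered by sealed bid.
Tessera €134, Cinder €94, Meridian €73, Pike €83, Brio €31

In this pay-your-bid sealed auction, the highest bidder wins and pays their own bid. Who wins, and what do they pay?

Sorting bids: 134 (Tessera) > 94 (Cinder) > 83 (Pike) > 73 (Meridian) > 31 (Brio)
First-price: Tessera pays what they bid, €134.

Tessera pays €134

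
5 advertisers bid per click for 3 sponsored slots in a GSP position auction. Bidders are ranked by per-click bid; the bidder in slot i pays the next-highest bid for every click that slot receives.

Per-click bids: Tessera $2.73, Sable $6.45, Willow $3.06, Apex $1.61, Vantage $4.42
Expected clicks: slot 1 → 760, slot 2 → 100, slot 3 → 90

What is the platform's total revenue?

Total revenue: $3910.90

Per-click bids in order: $6.45 (Sable) > $4.42 (Vantage) > $3.06 (Willow) > $2.73 (Tessera) > …
Slot 1: Sable pays $4.42 × 760 = $3359.20
Slot 2: Vantage pays $3.06 × 100 = $306.00
Slot 3: Willow pays $2.73 × 90 = $245.70
Total = $3910.90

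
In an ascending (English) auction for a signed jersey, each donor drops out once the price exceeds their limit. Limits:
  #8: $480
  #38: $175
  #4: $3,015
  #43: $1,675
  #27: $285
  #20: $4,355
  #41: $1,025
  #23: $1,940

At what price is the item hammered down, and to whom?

Sorting limits: 4,355 (#20) > 3,015 (#4) > 1,940 (#23) > 1,675 (#43) > 1,025 (#41) > 480 (#8) > …
Once the price passes $3,015, only #20 is left; the hammer falls at #4's limit of $3,015.

#20 wins at $3,015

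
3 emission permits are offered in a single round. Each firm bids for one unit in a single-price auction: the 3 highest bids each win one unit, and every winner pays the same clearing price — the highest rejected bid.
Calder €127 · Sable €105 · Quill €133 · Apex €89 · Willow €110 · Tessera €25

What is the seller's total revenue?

Sorting: 133 (Quill), 127 (Calder), 110 (Willow), 105 (Sable), 89 (Apex), …
Top 3: Quill, Calder, Willow.
First losing bid is Sable's €105, which sets the uniform price.
Total revenue = 3 × €105 = €315.

Total revenue: €315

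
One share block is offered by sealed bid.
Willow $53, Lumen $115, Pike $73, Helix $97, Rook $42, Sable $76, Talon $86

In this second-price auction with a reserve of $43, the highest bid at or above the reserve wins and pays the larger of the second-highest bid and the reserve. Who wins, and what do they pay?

Second-price auction with a reserve of $43: the highest bid at or above the reserve wins and pays the larger of the second-highest bid and the reserve.
Bids in order: 115 (Lumen) > 97 (Helix) > 86 (Talon) > 76 (Sable) > 73 (Pike) > 53 (Willow) > …
Highest eligible bid: Lumen at $115.
max(second-highest $97, reserve $43) = $97; the reserve does not bind.

Lumen pays $97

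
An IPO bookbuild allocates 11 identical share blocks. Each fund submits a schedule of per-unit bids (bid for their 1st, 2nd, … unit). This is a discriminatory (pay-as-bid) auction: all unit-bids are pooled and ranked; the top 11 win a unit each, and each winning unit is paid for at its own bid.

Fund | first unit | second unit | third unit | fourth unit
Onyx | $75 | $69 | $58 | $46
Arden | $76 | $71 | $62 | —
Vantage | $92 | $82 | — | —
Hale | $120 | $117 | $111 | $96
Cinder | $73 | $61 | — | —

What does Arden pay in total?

Merging the schedules and taking the best 11: 120 (Hale-1), 117 (Hale-2), 111 (Hale-3), 96 (Hale-4), 92 (Vantage-1), 82 (Vantage-2), 76 (Arden-1), 75 (Onyx-1), 73 (Cinder-1), 71 (Arden-2), 69 (Onyx-2)
Next rejected bid: $62 (not a price — pay-as-bid).
Arden's winning unit-bids: 76 + 71 = $147.

Arden pays $147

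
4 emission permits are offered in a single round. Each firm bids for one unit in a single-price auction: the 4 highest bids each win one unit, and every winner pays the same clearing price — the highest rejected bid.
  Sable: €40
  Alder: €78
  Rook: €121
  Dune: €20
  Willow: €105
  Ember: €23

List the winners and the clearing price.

Bids ranked high→low: 121 (Rook), 105 (Willow), 78 (Alder), 40 (Sable), 23 (Ember), 20 (Dune)
Winners (4 units): Rook, Willow, Alder, Sable.
Highest unsuccessful bid: €23 → clearing price.

Rook, Willow, Alder, Sable; each pays €23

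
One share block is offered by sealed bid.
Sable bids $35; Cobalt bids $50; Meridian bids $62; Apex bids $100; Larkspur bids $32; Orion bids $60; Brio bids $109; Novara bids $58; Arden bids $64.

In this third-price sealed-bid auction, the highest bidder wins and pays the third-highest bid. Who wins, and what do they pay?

Third-price sealed-bid auction: the highest bidder wins and pays the third-highest bid.
Sorting bids: 109 (Brio) > 100 (Apex) > 64 (Arden) > 62 (Meridian) > 60 (Orion) > 58 (Novara) > …
Brio wins; payment is bid #3 in the ranking = $64.

Brio pays $64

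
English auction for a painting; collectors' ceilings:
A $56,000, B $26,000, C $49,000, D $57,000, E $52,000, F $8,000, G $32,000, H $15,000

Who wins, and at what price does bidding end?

D wins at $56,000

Rule: the price rises until one bidder remains; the winner pays the price at which the last rival dropped out.
Limits ranked: 57,000 (D) > 56,000 (A) > 52,000 (E) > 49,000 (C) > 32,000 (G) > 26,000 (B) > …
Bidding ends when A exits at $56,000; D takes it.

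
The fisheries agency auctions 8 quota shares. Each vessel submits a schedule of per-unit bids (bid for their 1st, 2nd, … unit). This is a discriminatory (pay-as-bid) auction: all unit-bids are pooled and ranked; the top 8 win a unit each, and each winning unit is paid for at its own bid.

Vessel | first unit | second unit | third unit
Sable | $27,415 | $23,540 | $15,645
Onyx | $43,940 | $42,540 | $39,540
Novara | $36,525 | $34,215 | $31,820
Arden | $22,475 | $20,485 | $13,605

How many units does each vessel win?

Novara 3, Onyx 3, Sable 2

Merging the schedules and taking the best 8: 43,940 (Onyx-1), 42,540 (Onyx-2), 39,540 (Onyx-3), 36,525 (Novara-1), 34,215 (Novara-2), 31,820 (Novara-3), 27,415 (Sable-1), 23,540 (Sable-2)
Next rejected bid: $22,475 (not a price — pay-as-bid).
Allocation: Novara 3, Onyx 3, Sable 2.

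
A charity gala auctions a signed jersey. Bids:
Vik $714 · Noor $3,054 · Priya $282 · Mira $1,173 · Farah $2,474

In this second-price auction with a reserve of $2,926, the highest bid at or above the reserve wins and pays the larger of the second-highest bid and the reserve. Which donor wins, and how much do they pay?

Noor pays $2,926

Rule: the highest bid at or above the reserve wins and pays the larger of the second-highest bid and the reserve.
Sorting bids: 3,054 (Noor) > 2,474 (Farah) > 1,173 (Mira) > 714 (Vik) > 282 (Priya)
Noor has the top bid at or above the reserve ($3,054).
Second-highest bid $2,474 is below the reserve $2,926, so the reserve binds → payment $2,926.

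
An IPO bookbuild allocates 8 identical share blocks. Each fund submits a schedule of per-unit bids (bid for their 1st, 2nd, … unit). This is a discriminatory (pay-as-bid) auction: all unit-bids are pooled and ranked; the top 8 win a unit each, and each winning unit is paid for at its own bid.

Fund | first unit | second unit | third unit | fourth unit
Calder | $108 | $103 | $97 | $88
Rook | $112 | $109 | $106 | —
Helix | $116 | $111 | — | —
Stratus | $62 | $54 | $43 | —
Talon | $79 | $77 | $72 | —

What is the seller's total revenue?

Total revenue: $862

Merging the schedules and taking the best 8: 116 (Helix-1), 112 (Rook-1), 111 (Helix-2), 109 (Rook-2), 108 (Calder-1), 106 (Rook-3), 103 (Calder-2), 97 (Calder-3)
Next rejected bid: $88 (not a price — pay-as-bid).
Each winning unit pays its own bid.
Revenue = 116 + 112 + 111 + 109 + 108 + 106 + 103 + 97 = $862.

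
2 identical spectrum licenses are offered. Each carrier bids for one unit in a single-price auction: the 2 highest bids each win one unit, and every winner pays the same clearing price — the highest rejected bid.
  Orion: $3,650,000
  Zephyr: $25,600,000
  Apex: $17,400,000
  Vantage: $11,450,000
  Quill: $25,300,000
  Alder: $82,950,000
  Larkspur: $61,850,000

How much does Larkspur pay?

Larkspur pays $25,600,000

Ordering the bids: 82,950,000 (Alder), 61,850,000 (Larkspur), 25,600,000 (Zephyr), 25,300,000 (Quill), …
Top 2: Alder, Larkspur.
First losing bid is Zephyr's $25,600,000, which sets the uniform price.
Larkspur wins → pays $25,600,000.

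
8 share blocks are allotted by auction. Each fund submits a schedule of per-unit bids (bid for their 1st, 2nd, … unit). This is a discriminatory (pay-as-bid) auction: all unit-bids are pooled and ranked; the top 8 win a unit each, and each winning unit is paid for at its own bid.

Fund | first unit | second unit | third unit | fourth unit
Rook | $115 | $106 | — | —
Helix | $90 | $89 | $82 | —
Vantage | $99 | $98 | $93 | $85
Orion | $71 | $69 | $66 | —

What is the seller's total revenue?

Total revenue: $775

Pooled unit-bids ranked (top 8): 115 (Rook-1), 106 (Rook-2), 99 (Vantage-1), 98 (Vantage-2), 93 (Vantage-3), 90 (Helix-1), 89 (Helix-2), 85 (Vantage-4)
Next rejected bid: $82 (not a price — pay-as-bid).
Each winning unit pays its own bid.
Revenue = 115 + 106 + 99 + 98 + 93 + 90 + 89 + 85 = $775.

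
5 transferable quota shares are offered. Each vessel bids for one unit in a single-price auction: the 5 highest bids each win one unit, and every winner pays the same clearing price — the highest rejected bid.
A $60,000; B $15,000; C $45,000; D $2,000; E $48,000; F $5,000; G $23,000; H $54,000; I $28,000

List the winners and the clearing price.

Ordering the bids: 60,000 (A), 54,000 (H), 48,000 (E), 45,000 (C), 28,000 (I), 23,000 (G), 15,000 (B), …
Winners (5 units): A, H, E, C, I.
First losing bid is G's $23,000, which sets the uniform price.

A, H, E, C, I; each pays $23,000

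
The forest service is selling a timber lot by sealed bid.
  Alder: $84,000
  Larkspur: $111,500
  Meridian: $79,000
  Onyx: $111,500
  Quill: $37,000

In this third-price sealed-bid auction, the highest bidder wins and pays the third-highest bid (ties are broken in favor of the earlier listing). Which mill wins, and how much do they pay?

Sorting bids: 111,500 (Larkspur) > 111,500 (Onyx) > 84,000 (Alder) > 79,000 (Meridian) > 37,000 (Quill)
Tie at $111,500 → Larkspur wins by tie-break.
Larkspur wins; payment is bid #3 in the ranking = $84,000.

Larkspur pays $84,000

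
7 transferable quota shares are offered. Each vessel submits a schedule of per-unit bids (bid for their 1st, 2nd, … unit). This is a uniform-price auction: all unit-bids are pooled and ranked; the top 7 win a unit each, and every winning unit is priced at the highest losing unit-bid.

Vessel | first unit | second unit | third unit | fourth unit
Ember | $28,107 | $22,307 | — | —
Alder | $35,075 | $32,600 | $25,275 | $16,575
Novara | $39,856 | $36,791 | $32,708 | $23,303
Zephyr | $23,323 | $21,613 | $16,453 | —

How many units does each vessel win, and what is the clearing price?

Alder 3, Ember 1, Novara 3; clearing price $23,323

Merging the schedules and taking the best 7: 39,856 (Novara-1), 36,791 (Novara-2), 35,075 (Alder-1), 32,708 (Novara-3), 32,600 (Alder-2), 28,107 (Ember-1), 25,275 (Alder-3)
Highest rejected unit-bid = $23,323.
Allocation: Alder 3, Ember 1, Novara 3.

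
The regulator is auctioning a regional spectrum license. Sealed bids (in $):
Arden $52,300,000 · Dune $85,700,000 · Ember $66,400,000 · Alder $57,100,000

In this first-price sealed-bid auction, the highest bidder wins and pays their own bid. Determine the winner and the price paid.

Dune pays $85,700,000

Bids in order: 85,700,000 (Dune) > 66,400,000 (Ember) > 57,100,000 (Alder) > 52,300,000 (Arden)
First-price: Dune pays what they bid, $85,700,000.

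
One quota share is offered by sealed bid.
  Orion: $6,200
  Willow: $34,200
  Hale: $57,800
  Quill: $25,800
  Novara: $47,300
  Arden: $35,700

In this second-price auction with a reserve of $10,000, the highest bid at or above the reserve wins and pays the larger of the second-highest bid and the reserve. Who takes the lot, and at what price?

Bids ranked: 57,800 (Hale) > 47,300 (Novara) > 35,700 (Arden) > 34,200 (Willow) > 25,800 (Quill) > 6,200 (Orion)
Highest eligible bid: Hale at $57,800.
max(second-highest $47,300, reserve $10,000) = $47,300; the reserve does not bind.

Hale pays $47,300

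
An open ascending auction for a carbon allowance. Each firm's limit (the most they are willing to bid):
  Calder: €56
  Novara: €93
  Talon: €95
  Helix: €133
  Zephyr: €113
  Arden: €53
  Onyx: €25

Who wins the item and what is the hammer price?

Rule: the price rises until one bidder remains; the winner pays the price at which the last rival dropped out.
Limits ranked: 133 (Helix) > 113 (Zephyr) > 95 (Talon) > 93 (Novara) > 56 (Calder) > 53 (Arden) > …
Once the price passes €113, only Helix is left; the hammer falls at Zephyr's limit of €113.

Helix wins at €113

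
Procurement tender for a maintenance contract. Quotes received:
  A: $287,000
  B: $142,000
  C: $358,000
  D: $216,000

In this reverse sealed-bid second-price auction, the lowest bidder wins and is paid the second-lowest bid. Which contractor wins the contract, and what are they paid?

Sorting bids: 142,000 (B) < 216,000 (D) < 287,000 (A) < 358,000 (C)
Second-price: B is paid D's bid of $216,000.

B is paid $216,000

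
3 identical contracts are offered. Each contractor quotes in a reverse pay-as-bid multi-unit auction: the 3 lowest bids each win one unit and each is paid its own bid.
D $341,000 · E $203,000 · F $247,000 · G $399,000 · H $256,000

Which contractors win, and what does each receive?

E $203,000, F $247,000, H $256,000

Ordering the bids: 203,000 (E), 247,000 (F), 256,000 (H), 341,000 (D), 399,000 (G)
Lowest 3: E, F, H.
Each winner is paid its own bid: E $203,000, F $247,000, H $256,000.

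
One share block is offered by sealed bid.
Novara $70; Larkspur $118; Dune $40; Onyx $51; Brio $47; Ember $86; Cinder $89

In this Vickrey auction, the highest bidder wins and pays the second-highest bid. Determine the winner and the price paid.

Larkspur pays $89

Vickrey auction: the highest bidder wins and pays the second-highest bid.
Bids ranked: 118 (Larkspur) > 89 (Cinder) > 86 (Ember) > 70 (Novara) > 51 (Onyx) > 47 (Brio) > …
Larkspur is highest; pays the second-highest bid, $89.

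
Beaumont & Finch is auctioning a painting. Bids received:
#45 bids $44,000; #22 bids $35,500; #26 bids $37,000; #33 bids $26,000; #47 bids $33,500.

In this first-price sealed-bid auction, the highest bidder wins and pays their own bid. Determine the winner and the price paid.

#45 pays $44,000

First-price sealed-bid auction: the highest bidder wins and pays their own bid.
Bids in order: 44,000 (#45) > 37,000 (#26) > 35,500 (#22) > 33,500 (#47) > 26,000 (#33)
#45 is highest → pays own bid, $44,000.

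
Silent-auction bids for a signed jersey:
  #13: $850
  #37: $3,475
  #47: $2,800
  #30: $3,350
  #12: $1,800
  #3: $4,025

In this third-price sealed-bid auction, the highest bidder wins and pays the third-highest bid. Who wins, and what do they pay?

Bids ranked: 4,025 (#3) > 3,475 (#37) > 3,350 (#30) > 2,800 (#47) > 1,800 (#12) > 850 (#13)
#3 wins; payment is bid #3 in the ranking = $3,350.

#3 pays $3,350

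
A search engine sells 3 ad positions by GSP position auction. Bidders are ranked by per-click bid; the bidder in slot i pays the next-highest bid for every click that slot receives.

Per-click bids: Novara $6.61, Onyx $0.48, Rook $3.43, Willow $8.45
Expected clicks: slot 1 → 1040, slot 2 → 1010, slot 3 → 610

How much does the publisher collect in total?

Total revenue: $10631.50

Per-click bids in order: $8.45 (Willow) > $6.61 (Novara) > $3.43 (Rook) > $0.48 (Onyx)
Slot 1: Willow pays $6.61 × 1040 = $6874.40
Slot 2: Novara pays $3.43 × 1010 = $3464.30
Slot 3: Rook pays $0.48 × 610 = $292.80
Total = $10631.50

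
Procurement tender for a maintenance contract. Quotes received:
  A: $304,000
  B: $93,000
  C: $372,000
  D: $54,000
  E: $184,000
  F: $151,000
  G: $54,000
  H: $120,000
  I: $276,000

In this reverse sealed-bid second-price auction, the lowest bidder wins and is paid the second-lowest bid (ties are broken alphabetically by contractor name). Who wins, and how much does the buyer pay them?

D is paid $54,000

Bids in order: 54,000 (D) < 54,000 (G) < 93,000 (B) < 120,000 (H) < 151,000 (F) < 184,000 (E) < …
D and G tie at $54,000; tie-break gives it to D.
Second-price: D is paid G's bid of $54,000.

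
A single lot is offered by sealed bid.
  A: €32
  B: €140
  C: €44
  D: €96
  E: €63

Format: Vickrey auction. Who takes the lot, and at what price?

Bids ranked: 140 (B) > 96 (D) > 63 (E) > 44 (C) > 32 (A)
B wins with the highest bid; price is set by the runner-up at €96.

B pays €96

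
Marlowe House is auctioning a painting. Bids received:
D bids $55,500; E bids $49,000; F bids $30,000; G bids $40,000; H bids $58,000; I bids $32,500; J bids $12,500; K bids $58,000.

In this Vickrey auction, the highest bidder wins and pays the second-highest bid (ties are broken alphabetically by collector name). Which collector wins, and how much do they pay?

H pays $58,000

Bids ranked: 58,000 (H) > 58,000 (K) > 55,500 (D) > 49,000 (E) > 40,000 (G) > 32,500 (I) > …
H and K tie at $58,000; tie-break gives it to H.
Second-price: H pays K's bid of $58,000.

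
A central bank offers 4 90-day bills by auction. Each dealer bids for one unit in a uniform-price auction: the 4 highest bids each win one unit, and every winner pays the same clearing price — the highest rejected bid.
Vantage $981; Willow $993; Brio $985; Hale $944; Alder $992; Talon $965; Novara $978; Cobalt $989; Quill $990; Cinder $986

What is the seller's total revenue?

Total revenue: $3,944

Sorting: 993 (Willow), 992 (Alder), 990 (Quill), 989 (Cobalt), 986 (Cinder), 985 (Brio), …
The 4 highest are Willow, Alder, Quill, Cobalt.
Highest unsuccessful bid: $986 → clearing price.
Total revenue = 4 × $986 = $3,944.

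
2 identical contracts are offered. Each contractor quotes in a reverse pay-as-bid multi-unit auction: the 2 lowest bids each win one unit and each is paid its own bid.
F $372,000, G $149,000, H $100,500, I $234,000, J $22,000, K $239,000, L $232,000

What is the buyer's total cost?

Sorting: 22,000 (J), 100,500 (H), 149,000 (G), 232,000 (L), …
Winners (2 units): J, H.
Total cost = 22,000 + 100,500 = $122,500.

Total cost: $122,500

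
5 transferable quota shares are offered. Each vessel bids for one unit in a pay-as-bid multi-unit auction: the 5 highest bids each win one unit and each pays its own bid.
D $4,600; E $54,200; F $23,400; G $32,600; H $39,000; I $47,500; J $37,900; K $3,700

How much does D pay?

Bids ranked high→low: 54,200 (E), 47,500 (I), 39,000 (H), 37,900 (J), 32,600 (G), 23,400 (F), 4,600 (D), …
Top 5: E, I, H, J, G.
D does not win → $0.

D pays $0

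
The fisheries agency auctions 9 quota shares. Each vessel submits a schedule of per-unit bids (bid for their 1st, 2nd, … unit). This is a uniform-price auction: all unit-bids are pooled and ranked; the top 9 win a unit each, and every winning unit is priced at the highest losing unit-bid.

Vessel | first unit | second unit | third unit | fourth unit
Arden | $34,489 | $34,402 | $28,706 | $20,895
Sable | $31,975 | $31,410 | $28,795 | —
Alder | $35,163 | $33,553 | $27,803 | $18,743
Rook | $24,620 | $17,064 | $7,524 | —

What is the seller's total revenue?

Pooled unit-bids ranked (top 9): 35,163 (Alder-1), 34,489 (Arden-1), 34,402 (Arden-2), 33,553 (Alder-2), 31,975 (Sable-1), 31,410 (Sable-2), 28,795 (Sable-3), 28,706 (Arden-3), 27,803 (Alder-3)
First bid not allocated: $24,620.
Allocation: Alder 3, Arden 3, Sable 3. Every unit priced at $24,620.
Revenue = 9 × 24,620 = $221,580.

Total revenue: $221,580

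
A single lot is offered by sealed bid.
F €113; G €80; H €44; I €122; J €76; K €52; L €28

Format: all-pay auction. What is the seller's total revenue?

Total revenue: €515

All-pay auction: the highest bidder wins the item, but every bidder pays their own bid.
Bids ranked: 122 (I) > 113 (F) > 80 (G) > 76 (J) > 52 (K) > 44 (H) > …
I wins with the top bid; all bids are sunk regardless.
Every bidder forfeits their bid regardless of winning.
Revenue = 113 + 80 + 44 + 122 + 76 + 52 + 28 = €515.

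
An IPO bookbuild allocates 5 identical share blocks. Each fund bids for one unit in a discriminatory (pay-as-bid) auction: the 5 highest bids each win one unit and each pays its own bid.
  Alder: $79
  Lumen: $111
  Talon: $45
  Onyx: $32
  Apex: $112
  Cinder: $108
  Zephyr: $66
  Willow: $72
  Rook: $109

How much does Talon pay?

Talon pays $0

Bids ranked high→low: 112 (Apex), 111 (Lumen), 109 (Rook), 108 (Cinder), 79 (Alder), 72 (Willow), 66 (Zephyr), …
Winners (5 units): Apex, Lumen, Rook, Cinder, Alder.
Talon does not win → $0.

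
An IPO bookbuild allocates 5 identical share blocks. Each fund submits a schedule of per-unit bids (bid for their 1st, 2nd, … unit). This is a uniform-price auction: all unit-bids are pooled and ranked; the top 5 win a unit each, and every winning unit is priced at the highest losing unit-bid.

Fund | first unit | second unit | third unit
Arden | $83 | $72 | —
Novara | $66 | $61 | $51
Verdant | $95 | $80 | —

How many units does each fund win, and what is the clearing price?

Merging the schedules and taking the best 5: 95 (Verdant-1), 83 (Arden-1), 80 (Verdant-2), 72 (Arden-2), 66 (Novara-1)
Highest rejected unit-bid = $61.
Allocation: Arden 2, Novara 1, Verdant 2.

Arden 2, Novara 1, Verdant 2; clearing price $61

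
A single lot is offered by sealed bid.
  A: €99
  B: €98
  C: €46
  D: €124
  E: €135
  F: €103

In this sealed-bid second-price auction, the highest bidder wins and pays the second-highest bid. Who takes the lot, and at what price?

Sorting bids: 135 (E) > 124 (D) > 103 (F) > 99 (A) > 98 (B) > 46 (C)
Second-price: E pays D's bid of €124.

E pays €124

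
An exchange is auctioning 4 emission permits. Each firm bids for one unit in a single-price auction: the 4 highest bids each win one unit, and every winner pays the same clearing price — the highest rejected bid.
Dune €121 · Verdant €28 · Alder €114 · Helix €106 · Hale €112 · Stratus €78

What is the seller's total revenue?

Total revenue: €312

Sorting: 121 (Dune), 114 (Alder), 112 (Hale), 106 (Helix), 78 (Stratus), 28 (Verdant)
The 4 highest are Dune, Alder, Hale, Helix.
Clearing price = highest rejected bid = €78.
Total revenue = 4 × €78 = €312.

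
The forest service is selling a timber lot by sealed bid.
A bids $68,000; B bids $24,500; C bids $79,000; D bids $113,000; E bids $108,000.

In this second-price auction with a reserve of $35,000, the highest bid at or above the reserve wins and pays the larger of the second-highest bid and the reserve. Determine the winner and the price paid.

D pays $108,000

Second-price auction with a reserve of $35,000: the highest bid at or above the reserve wins and pays the larger of the second-highest bid and the reserve.
Sorting bids: 113,000 (D) > 108,000 (E) > 79,000 (C) > 68,000 (A) > 24,500 (B)
Highest eligible bid: D at $113,000.
max(second-highest $108,000, reserve $35,000) = $108,000; the reserve does not bind.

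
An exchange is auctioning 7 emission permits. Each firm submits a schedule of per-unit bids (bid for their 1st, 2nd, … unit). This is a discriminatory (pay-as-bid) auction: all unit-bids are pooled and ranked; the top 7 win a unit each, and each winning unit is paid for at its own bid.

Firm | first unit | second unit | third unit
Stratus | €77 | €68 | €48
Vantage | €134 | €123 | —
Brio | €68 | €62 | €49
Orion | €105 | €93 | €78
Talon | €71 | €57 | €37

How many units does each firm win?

Orion 3, Stratus 1, Talon 1, Vantage 2

All unit-bids, highest first — top 7: 134 (Vantage-1), 123 (Vantage-2), 105 (Orion-1), 93 (Orion-2), 78 (Orion-3), 77 (Stratus-1), 71 (Talon-1)
Next rejected bid: €68 (not a price — pay-as-bid).
Allocation: Orion 3, Stratus 1, Talon 1, Vantage 2.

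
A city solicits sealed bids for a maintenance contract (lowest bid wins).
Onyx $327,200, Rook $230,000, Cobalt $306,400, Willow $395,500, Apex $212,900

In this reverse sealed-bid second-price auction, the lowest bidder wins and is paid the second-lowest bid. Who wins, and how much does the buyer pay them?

Apex is paid $230,000

Bids in order: 212,900 (Apex) < 230,000 (Rook) < 306,400 (Cobalt) < 327,200 (Onyx) < 395,500 (Willow)
Second-price: Apex is paid Rook's bid of $230,000.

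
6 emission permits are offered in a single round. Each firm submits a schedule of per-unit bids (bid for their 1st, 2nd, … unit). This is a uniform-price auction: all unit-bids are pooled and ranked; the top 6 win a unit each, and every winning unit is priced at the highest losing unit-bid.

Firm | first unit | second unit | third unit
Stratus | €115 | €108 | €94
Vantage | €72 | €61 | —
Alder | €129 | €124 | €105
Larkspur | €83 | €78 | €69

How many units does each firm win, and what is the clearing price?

Alder 3, Stratus 3; clearing price €83

All unit-bids, highest first — top 6: 129 (Alder-1), 124 (Alder-2), 115 (Stratus-1), 108 (Stratus-2), 105 (Alder-3), 94 (Stratus-3)
First bid not allocated: €83.
Allocation: Alder 3, Stratus 3.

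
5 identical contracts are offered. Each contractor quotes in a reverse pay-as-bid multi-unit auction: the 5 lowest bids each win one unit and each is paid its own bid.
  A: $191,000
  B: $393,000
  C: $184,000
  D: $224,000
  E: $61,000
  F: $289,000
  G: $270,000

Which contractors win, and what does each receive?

Ordering the bids: 61,000 (E), 184,000 (C), 191,000 (A), 224,000 (D), 270,000 (G), 289,000 (F), 393,000 (B)
Winners (5 units): E, C, A, D, G.
Each winner is paid its own bid: E $61,000, C $184,000, A $191,000, D $224,000, G $270,000.

E $61,000, C $184,000, A $191,000, D $224,000, G $270,000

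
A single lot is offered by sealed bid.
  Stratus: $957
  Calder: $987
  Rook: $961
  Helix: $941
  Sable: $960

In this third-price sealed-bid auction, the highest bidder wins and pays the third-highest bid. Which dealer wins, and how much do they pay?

Third-price sealed-bid auction: the highest bidder wins and pays the third-highest bid.
Bids ranked: 987 (Calder) > 961 (Rook) > 960 (Sable) > 957 (Stratus) > 941 (Helix)
Calder is highest; pays the third-highest bid, $960.

Calder pays $960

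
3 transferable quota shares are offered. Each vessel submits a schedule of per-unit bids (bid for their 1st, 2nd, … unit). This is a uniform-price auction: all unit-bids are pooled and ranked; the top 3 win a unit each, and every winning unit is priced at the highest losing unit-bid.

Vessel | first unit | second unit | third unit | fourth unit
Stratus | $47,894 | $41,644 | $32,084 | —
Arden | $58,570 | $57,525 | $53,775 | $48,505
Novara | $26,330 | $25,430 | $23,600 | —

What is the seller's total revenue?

Total revenue: $145,515

Merging the schedules and taking the best 3: 58,570 (Arden-1), 57,525 (Arden-2), 53,775 (Arden-3)
The (k+1)-th unit-bid is $48,505.
Allocation: Arden 3. Every unit priced at $48,505.
Revenue = 3 × 48,505 = $145,515.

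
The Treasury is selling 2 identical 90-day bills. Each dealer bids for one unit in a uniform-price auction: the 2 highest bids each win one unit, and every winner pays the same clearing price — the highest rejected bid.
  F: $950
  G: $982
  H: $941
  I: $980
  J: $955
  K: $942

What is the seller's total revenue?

Total revenue: $1,910

Sorting: 982 (G), 980 (I), 955 (J), 950 (F), …
The 2 highest are G, I.
Highest unsuccessful bid: $955 → clearing price.
Total revenue = 2 × $955 = $1,910.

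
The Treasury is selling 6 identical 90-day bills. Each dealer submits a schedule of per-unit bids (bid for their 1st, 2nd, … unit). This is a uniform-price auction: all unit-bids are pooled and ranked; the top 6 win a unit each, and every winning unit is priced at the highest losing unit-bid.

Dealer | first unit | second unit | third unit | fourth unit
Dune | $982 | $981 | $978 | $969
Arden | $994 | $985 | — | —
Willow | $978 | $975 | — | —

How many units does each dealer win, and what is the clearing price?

Arden 2, Dune 3, Willow 1; clearing price $975

All unit-bids, highest first — top 6: 994 (Arden-1), 985 (Arden-2), 982 (Dune-1), 981 (Dune-2), 978 (Dune-3), 978 (Willow-1)
The (k+1)-th unit-bid is $975.
Allocation: Arden 2, Dune 3, Willow 1.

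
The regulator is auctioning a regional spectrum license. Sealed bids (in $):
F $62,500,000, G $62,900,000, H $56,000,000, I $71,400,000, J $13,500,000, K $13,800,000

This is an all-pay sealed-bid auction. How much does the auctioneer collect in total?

Total revenue: $280,100,000

Rule: the highest bidder wins the item, but every bidder pays their own bid.
Bids in order: 71,400,000 (I) > 62,900,000 (G) > 62,500,000 (F) > 56,000,000 (H) > 13,800,000 (K) > 13,500,000 (J)
Every bidder forfeits their bid regardless of winning.
Revenue = 62,500,000 + 62,900,000 + 56,000,000 + 71,400,000 + 13,500,000 + 13,800,000 = $280,100,000.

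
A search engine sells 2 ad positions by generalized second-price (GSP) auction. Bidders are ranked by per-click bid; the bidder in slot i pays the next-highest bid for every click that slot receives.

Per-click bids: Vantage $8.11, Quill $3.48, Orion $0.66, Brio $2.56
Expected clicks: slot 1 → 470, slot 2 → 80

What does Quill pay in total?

Quill pays $204.80

Sorting advertisers: $8.11 (Vantage) > $3.48 (Quill) > $2.56 (Brio) > …
Quill holds slot 2 → pays next bid $2.56 × 80 clicks = $204.80.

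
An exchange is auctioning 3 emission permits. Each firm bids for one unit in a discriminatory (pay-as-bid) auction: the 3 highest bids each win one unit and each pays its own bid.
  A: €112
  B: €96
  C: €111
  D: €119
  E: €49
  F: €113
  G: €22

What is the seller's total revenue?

Bids ranked high→low: 119 (D), 113 (F), 112 (A), 111 (C), 96 (B), …
Winners (3 units): D, F, A.
Total revenue = 119 + 113 + 112 = €344.

Total revenue: €344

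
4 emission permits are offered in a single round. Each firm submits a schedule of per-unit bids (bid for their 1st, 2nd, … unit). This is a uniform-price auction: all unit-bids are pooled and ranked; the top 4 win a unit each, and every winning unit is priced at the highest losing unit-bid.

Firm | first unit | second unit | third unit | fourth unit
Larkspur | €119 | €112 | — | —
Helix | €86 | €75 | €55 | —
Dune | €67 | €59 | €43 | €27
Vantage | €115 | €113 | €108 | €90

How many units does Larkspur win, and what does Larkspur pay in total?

Pooled unit-bids ranked (top 4): 119 (Larkspur-1), 115 (Vantage-1), 113 (Vantage-2), 112 (Larkspur-2)
Highest rejected unit-bid = €108.
Larkspur wins 2 unit(s) at €108 each.

Larkspur: 2 units, pays €216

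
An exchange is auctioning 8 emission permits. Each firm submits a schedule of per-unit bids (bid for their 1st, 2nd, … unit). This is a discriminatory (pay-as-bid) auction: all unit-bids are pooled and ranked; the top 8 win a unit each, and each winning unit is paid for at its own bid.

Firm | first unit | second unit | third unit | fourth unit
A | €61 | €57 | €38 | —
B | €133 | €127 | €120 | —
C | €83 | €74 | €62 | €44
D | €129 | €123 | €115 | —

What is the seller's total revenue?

Total revenue: €904

Pooled unit-bids ranked (top 8): 133 (B-1), 129 (D-1), 127 (B-2), 123 (D-2), 120 (B-3), 115 (D-3), 83 (C-1), 74 (C-2)
Next rejected bid: €62 (not a price — pay-as-bid).
Each winning unit pays its own bid.
Revenue = 133 + 129 + 127 + 123 + 120 + 115 + 83 + 74 = €904.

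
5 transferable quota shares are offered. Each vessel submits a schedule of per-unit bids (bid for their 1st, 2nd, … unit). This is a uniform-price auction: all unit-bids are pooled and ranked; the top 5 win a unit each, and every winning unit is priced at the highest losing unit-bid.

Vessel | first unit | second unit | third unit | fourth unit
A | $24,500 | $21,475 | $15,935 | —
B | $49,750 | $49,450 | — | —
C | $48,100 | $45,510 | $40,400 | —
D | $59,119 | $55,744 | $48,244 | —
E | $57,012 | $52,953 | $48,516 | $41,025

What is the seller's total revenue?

Total revenue: $247,250

All unit-bids, highest first — top 5: 59,119 (D-1), 57,012 (E-1), 55,744 (D-2), 52,953 (E-2), 49,750 (B-1)
First bid not allocated: $49,450.
Allocation: B 1, D 2, E 2. Every unit priced at $49,450.
Revenue = 5 × 49,450 = $247,250.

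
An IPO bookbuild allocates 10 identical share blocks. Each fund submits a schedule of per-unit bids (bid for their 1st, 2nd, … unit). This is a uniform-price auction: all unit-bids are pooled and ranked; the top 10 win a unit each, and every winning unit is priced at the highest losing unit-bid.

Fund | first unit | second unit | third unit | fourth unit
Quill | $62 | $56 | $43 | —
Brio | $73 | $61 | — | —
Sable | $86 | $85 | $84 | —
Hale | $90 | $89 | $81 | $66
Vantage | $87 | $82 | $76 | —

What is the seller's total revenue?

Merging the schedules and taking the best 10: 90 (Hale-1), 89 (Hale-2), 87 (Vantage-1), 86 (Sable-1), 85 (Sable-2), 84 (Sable-3), 82 (Vantage-2), 81 (Hale-3), 76 (Vantage-3), 73 (Brio-1)
First bid not allocated: $66.
Allocation: Brio 1, Hale 3, Sable 3, Vantage 3. Every unit priced at $66.
Revenue = 10 × 66 = $660.

Total revenue: $660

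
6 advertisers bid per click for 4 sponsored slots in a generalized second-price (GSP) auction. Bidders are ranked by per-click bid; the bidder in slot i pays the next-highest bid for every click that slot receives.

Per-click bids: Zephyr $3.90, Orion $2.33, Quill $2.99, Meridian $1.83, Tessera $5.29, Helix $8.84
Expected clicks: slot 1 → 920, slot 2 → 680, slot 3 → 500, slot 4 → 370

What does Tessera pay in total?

Tessera pays $2652.00

Ranked by bid: $8.84 (Helix) > $5.29 (Tessera) > $3.90 (Zephyr) > $2.99 (Quill) > $2.33 (Orion) > …
Tessera holds slot 2 → pays next bid $3.90 × 680 clicks = $2652.00.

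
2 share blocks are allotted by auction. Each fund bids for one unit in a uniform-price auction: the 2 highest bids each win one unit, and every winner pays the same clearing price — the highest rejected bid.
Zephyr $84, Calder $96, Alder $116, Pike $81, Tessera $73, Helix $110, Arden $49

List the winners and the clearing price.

Ordering the bids: 116 (Alder), 110 (Helix), 96 (Calder), 84 (Zephyr), …
Winners (2 units): Alder, Helix.
Highest unsuccessful bid: $96 → clearing price.

Alder, Helix; each pays $96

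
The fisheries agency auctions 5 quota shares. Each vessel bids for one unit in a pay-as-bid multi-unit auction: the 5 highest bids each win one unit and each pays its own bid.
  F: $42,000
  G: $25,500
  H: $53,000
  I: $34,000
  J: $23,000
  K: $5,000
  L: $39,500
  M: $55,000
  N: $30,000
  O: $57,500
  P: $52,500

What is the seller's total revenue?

Total revenue: $260,000

Sorting: 57,500 (O), 55,000 (M), 53,000 (H), 52,500 (P), 42,000 (F), 39,500 (L), 34,000 (I), …
Top 5: O, M, H, P, F.
Total revenue = 57,500 + 55,000 + 53,000 + 52,500 + 42,000 = $260,000.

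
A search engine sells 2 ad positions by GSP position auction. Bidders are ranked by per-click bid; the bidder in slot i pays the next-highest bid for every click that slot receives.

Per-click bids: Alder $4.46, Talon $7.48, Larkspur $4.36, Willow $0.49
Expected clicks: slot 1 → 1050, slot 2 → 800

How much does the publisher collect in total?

Ranked by bid: $7.48 (Talon) > $4.46 (Alder) > $4.36 (Larkspur) > …
Slot 1: Talon pays $4.46 × 1050 = $4683.00
Slot 2: Alder pays $4.36 × 800 = $3488.00
Total = $8171.00

Total revenue: $8171.00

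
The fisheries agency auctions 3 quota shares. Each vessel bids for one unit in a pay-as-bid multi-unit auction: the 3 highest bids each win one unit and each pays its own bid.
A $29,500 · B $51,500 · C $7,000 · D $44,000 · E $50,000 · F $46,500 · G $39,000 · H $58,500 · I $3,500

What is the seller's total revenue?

Sorting: 58,500 (H), 51,500 (B), 50,000 (E), 46,500 (F), 44,000 (D), …
Top 3: H, B, E.
Total revenue = 58,500 + 51,500 + 50,000 = $160,000.

Total revenue: $160,000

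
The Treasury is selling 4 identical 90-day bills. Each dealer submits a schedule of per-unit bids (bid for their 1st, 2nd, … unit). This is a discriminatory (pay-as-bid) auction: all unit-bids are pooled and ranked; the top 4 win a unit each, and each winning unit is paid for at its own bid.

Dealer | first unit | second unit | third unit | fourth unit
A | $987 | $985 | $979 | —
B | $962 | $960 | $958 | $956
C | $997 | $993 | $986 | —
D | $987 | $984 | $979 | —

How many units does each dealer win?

All unit-bids, highest first — top 4: 997 (C-1), 993 (C-2), 987 (A-1), 987 (D-1)
Next rejected bid: $986 (not a price — pay-as-bid).
Allocation: A 1, C 2, D 1.

A 1, C 2, D 1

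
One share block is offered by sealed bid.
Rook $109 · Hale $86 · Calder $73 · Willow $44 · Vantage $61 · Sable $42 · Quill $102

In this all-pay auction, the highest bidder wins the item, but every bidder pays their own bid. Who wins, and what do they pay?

Rook pays $109

Bids ranked: 109 (Rook) > 102 (Quill) > 86 (Hale) > 73 (Calder) > 61 (Vantage) > 44 (Willow) > …
Rook wins with the top bid; all bids are sunk regardless.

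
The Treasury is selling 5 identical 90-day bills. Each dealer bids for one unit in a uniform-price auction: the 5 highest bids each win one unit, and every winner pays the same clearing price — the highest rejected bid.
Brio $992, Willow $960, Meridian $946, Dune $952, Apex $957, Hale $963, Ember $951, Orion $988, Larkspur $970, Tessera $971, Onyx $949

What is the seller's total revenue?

Total revenue: $4,800

Bids ranked high→low: 992 (Brio), 988 (Orion), 971 (Tessera), 970 (Larkspur), 963 (Hale), 960 (Willow), 957 (Apex), …
Top 5: Brio, Orion, Tessera, Larkspur, Hale.
First losing bid is Willow's $960, which sets the uniform price.
Total revenue = 5 × $960 = $4,800.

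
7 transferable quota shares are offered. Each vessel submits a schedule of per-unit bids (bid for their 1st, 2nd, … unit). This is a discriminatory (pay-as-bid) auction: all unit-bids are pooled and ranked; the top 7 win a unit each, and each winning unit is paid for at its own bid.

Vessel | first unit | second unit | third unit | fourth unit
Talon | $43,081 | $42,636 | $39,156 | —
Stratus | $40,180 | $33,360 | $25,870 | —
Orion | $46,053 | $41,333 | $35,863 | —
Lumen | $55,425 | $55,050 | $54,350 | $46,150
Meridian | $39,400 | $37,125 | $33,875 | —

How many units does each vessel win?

Lumen 4, Orion 1, Talon 2

All unit-bids, highest first — top 7: 55,425 (Lumen-1), 55,050 (Lumen-2), 54,350 (Lumen-3), 46,150 (Lumen-4), 46,053 (Orion-1), 43,081 (Talon-1), 42,636 (Talon-2)
Next rejected bid: $41,333 (not a price — pay-as-bid).
Allocation: Lumen 4, Orion 1, Talon 2.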